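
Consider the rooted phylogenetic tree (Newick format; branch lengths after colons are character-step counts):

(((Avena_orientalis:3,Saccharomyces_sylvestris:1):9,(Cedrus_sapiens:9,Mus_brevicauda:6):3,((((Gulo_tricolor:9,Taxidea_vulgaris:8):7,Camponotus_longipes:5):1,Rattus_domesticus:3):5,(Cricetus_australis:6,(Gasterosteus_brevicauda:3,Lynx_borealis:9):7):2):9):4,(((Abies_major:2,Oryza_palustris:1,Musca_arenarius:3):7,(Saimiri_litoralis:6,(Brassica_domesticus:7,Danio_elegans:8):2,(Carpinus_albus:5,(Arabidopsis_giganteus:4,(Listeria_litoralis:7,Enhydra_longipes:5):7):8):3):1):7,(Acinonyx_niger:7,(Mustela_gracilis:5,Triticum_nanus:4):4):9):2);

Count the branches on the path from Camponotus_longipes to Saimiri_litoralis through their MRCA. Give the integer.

The MRCA of Camponotus_longipes and Saimiri_litoralis is the root of the tree.
From Camponotus_longipes up to that node: 5 branches. From Saimiri_litoralis up to the same node: 4 branches. Total: 5 + 4 = 9.

9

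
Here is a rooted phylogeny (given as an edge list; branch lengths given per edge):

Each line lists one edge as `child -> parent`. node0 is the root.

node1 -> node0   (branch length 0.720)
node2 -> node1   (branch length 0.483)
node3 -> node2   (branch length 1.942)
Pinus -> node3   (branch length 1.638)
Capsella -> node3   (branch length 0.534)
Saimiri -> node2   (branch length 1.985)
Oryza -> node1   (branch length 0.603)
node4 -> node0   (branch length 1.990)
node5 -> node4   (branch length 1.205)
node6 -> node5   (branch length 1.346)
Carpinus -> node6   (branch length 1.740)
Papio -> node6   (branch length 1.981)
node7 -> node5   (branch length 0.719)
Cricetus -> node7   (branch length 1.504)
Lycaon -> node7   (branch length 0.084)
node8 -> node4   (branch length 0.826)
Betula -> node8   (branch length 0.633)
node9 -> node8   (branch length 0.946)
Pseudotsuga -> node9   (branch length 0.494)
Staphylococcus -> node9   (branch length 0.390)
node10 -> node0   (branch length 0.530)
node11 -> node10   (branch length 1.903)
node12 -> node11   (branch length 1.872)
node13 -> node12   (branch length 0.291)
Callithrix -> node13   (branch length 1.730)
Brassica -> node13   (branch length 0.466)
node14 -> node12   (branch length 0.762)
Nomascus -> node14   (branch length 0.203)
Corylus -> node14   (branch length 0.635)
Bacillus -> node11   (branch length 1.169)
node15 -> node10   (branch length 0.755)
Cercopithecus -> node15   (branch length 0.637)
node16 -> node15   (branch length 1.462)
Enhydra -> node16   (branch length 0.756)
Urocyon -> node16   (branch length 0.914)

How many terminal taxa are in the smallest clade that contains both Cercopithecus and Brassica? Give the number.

8

The MRCA of Cercopithecus and Brassica is the node subtending ((((Callithrix,Brassica),(Nomascus,Corylus)),Bacillus),(Cercopithecus,(Enhydra,Urocyon))).
That clade contains 8 terminal taxa: Bacillus, Brassica, Callithrix, Cercopithecus, Corylus, Enhydra, Nomascus, Urocyon.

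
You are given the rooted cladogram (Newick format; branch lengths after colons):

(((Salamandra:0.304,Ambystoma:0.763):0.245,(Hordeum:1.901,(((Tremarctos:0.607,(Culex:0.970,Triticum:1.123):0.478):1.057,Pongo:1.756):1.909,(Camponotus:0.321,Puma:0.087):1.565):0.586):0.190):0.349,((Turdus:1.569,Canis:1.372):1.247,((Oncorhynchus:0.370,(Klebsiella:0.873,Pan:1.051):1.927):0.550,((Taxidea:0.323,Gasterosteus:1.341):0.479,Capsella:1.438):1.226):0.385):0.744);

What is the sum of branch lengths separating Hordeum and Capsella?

The path runs Hordeum → … → MRCA → … → Capsella; the MRCA is the root of the tree.
Branch lengths along that path: 1.901 + 0.190 + 0.349 + 0.744 + 0.385 + 1.226 + 1.438 = 6.233.

6.233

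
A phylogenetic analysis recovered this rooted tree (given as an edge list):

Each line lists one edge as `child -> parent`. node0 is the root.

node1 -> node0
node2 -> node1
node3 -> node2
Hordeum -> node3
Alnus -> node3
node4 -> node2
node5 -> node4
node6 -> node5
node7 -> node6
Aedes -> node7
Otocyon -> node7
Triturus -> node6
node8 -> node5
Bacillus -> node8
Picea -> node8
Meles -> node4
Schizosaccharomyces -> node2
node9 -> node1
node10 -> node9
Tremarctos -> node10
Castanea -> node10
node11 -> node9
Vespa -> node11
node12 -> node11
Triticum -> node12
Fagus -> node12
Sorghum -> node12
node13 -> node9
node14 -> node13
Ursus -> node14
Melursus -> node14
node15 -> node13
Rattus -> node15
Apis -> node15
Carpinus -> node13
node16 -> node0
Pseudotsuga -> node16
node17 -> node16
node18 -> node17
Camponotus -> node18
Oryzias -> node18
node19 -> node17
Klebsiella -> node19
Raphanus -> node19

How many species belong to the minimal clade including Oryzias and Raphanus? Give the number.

4

The MRCA of Oryzias and Raphanus is the node subtending ((Camponotus,Oryzias),(Klebsiella,Raphanus)).
That clade contains 4 terminal taxa: Camponotus, Klebsiella, Oryzias, Raphanus.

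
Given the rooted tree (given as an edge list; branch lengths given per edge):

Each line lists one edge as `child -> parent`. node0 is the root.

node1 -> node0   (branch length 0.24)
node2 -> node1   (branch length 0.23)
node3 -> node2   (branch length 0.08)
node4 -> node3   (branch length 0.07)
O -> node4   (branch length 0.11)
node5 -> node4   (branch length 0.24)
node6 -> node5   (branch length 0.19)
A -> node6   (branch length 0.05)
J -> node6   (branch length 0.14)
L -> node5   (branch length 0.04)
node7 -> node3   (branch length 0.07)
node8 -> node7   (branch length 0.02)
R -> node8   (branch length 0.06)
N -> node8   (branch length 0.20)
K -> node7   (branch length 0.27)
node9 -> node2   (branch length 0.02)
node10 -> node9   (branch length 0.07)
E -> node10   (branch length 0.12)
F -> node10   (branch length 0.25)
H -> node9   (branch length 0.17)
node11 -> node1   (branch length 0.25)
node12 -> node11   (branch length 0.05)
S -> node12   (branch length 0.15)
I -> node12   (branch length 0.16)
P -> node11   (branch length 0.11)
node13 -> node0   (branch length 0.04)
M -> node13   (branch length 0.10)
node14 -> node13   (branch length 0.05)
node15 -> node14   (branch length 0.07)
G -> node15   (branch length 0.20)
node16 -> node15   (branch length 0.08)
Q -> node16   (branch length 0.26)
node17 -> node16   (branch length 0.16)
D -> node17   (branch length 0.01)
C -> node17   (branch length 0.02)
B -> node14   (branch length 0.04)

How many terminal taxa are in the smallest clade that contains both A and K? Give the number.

The MRCA of A and K is the node subtending ((O,((A,J),L)),((R,N),K)).
That clade contains 7 terminal taxa: A, J, K, L, N, O, R.

7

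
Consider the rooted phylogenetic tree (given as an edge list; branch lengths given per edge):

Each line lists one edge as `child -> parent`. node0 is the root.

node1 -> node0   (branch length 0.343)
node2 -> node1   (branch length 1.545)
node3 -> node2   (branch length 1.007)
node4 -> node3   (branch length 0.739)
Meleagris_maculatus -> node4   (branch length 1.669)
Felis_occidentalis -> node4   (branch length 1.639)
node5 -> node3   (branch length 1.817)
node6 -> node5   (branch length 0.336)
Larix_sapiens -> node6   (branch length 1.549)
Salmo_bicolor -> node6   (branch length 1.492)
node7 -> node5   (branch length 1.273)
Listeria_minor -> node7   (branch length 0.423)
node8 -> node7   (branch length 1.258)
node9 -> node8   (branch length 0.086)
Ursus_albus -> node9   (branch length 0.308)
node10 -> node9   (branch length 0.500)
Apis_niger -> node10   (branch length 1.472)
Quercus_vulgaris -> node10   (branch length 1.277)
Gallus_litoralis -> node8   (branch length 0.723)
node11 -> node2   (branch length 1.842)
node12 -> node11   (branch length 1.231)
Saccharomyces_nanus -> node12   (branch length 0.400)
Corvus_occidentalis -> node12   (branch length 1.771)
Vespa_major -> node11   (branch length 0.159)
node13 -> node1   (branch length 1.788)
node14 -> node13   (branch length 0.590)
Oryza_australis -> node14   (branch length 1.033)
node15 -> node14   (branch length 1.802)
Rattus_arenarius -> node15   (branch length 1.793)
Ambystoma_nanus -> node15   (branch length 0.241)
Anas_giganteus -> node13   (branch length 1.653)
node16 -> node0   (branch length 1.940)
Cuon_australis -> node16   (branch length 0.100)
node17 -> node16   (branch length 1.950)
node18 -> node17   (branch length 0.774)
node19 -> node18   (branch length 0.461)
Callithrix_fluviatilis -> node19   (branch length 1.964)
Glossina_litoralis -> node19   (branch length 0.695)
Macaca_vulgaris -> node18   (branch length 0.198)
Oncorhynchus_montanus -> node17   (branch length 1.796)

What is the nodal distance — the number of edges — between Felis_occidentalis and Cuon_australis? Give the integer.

7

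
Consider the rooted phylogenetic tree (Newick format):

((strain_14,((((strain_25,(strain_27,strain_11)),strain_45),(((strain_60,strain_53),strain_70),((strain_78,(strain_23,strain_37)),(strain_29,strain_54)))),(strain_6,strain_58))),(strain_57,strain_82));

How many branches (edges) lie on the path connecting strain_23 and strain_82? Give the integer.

10

The MRCA of strain_23 and strain_82 is the root of the tree.
From strain_23 up to that node: 8 branches. From strain_82 up to the same node: 2 branches. Total: 8 + 2 = 10.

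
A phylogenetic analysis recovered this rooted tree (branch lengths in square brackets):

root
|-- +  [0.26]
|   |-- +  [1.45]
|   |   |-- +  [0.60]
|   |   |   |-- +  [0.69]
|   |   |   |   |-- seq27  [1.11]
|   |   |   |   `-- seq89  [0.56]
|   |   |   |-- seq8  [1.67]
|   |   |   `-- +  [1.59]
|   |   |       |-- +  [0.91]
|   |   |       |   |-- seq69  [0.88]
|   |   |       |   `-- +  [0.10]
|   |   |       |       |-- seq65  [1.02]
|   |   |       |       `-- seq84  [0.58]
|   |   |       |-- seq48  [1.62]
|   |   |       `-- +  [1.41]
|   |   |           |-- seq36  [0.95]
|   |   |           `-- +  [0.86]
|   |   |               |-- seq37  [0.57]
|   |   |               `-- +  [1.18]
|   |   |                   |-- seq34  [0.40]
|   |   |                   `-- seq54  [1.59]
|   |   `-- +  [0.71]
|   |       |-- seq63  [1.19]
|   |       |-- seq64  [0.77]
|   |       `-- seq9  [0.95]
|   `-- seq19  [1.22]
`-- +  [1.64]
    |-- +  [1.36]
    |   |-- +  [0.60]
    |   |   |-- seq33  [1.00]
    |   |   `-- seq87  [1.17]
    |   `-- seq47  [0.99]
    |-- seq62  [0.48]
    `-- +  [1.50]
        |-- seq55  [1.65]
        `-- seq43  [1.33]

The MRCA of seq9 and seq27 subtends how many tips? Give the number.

The MRCA of seq9 and seq27 is the node subtending (((seq27,seq89),seq8,((seq69,(seq65,seq84)),seq48,(seq36,(seq37,(seq34,seq54))))),(seq63,seq64,seq9)).
That clade contains 14 terminal taxa: seq27, seq34, seq36, seq37, seq48, seq54, seq63, seq64, seq65, seq69, seq8, seq84, seq89, seq9.

14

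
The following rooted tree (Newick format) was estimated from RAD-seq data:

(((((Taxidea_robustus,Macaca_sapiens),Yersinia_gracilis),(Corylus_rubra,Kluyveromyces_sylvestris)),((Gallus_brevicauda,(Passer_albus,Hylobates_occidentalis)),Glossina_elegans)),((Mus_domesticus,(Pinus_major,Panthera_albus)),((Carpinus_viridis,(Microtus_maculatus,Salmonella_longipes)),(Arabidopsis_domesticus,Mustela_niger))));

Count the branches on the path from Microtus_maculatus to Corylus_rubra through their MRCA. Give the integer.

9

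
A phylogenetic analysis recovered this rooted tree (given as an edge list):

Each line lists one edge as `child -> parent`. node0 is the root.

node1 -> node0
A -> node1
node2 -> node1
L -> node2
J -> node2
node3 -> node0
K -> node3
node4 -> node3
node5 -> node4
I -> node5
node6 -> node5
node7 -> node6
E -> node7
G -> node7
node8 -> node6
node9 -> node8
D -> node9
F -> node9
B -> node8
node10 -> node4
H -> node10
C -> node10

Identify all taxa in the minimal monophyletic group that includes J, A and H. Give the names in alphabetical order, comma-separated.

Tracing J: it sits inside (L,J).
Tracing A: it sits inside (A,(L,J)).
Tracing H: it sits inside (H,C).
The smallest clade enclosing all 3 is the whole tree (their MRCA is the root), so the answer is all 12 tips in alphabetical order.

A, B, C, D, E, F, G, H, I, J, K, L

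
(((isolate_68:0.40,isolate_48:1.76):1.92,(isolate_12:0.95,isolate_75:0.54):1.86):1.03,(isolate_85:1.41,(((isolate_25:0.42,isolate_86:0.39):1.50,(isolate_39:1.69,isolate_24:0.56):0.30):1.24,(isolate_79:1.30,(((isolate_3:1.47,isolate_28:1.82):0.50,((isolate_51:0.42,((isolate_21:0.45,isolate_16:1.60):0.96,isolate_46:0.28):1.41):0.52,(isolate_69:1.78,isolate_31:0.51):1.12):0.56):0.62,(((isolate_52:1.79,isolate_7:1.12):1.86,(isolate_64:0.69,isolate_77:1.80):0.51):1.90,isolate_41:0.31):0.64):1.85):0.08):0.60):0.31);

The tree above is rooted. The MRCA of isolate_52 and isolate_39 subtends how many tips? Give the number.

The MRCA of isolate_52 and isolate_39 is the node subtending (((isolate_25,isolate_86),(isolate_39,isolate_24)),(isolate_79,(((isolate_3,isolate_28),((isolate_51,((isolate_21,isolate_16),isolate_46)),(isolate_69,isolate_31))),(((isolate_52,isolate_7),(isolate_64,isolate_77)),isolate_41)))).
That clade contains 18 terminal taxa: isolate_16, isolate_21, isolate_24, isolate_25, isolate_28, isolate_3, isolate_31, isolate_39, isolate_41, isolate_46, isolate_51, isolate_52, isolate_64, isolate_69, isolate_7, isolate_77, isolate_79, isolate_86.

18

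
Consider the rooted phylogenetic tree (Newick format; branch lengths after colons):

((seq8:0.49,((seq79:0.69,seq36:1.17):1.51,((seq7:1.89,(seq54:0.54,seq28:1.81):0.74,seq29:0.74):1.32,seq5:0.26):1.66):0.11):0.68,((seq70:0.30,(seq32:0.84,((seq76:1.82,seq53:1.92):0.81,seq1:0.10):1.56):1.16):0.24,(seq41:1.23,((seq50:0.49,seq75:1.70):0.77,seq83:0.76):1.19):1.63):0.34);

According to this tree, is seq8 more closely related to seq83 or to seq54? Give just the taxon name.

The MRCA of seq8 and seq54 subtends (seq8,((seq79,seq36),((seq7,(seq54,seq28),seq29),seq5))) (8 taxa).
The MRCA of seq8 and seq83 is the root, subtending the entire tree (17 taxa).
The first is nested inside the second, so seq8 shares a more recent common ancestor with seq54.

seq54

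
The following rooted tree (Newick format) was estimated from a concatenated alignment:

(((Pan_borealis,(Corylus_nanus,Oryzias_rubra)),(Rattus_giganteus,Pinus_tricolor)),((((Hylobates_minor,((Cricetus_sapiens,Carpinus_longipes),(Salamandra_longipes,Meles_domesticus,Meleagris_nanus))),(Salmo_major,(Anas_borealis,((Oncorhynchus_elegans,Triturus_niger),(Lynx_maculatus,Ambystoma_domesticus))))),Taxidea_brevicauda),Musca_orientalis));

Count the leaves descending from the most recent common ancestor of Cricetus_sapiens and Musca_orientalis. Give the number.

14

The MRCA of Cricetus_sapiens and Musca_orientalis is the node subtending ((((Hylobates_minor,((Cricetus_sapiens,Carpinus_longipes),(Salamandra_longipes,Meles_domesticus,Meleagris_nanus))),(Salmo_major,(Anas_borealis,((Oncorhynchus_elegans,Triturus_niger),(Lynx_maculatus,Ambystoma_domesticus))))),Taxidea_brevicauda),Musca_orientalis).
That clade contains 14 terminal taxa: Ambystoma_domesticus, Anas_borealis, Carpinus_longipes, Cricetus_sapiens, Hylobates_minor, Lynx_maculatus, Meleagris_nanus, Meles_domesticus, Musca_orientalis, Oncorhynchus_elegans, Salamandra_longipes, Salmo_major, Taxidea_brevicauda, Triturus_niger.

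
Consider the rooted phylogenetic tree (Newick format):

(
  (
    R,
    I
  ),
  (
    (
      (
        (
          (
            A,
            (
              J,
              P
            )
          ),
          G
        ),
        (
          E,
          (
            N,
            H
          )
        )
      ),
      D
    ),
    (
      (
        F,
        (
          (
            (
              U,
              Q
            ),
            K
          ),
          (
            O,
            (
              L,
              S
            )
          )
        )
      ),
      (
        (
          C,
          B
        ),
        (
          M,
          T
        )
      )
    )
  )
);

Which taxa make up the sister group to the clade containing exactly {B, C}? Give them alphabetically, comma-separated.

M, T

The clade containing exactly {B, C} attaches to the tree at the node subtending ((C,B),(M,T)).
The other lineage descending from that same node — the sister group — is (M,T); its 2 tips in alphabetical order are the answer.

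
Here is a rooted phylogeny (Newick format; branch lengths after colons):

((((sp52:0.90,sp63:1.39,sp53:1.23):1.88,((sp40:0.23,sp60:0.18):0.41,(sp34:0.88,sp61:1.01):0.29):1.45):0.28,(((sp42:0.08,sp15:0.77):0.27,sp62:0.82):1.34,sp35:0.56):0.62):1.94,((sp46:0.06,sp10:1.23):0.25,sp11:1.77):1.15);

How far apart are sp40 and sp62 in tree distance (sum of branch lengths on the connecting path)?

The path runs sp40 → … → MRCA → … → sp62; the MRCA is the node subtending (((sp52,sp63,sp53),((sp40,sp60),(sp34,sp61))),(((sp42,sp15),sp62),sp35)).
Branch lengths along that path: 0.23 + 0.41 + 1.45 + 0.28 + 0.62 + 1.34 + 0.82 = 5.15.

5.15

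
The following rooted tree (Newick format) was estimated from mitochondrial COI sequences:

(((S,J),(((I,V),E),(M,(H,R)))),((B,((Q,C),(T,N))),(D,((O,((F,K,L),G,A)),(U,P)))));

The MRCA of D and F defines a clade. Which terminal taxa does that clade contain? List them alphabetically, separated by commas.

A, D, F, G, K, L, O, P, U

Tracing D: it sits inside (D,((O,((F,K,L),G,A)),(U,P))).
Tracing F: it sits inside (F,K,L).
The smallest clade enclosing both is (D,((O,((F,K,L),G,A)),(U,P))); the answer is its 9 terminal taxa in alphabetical order.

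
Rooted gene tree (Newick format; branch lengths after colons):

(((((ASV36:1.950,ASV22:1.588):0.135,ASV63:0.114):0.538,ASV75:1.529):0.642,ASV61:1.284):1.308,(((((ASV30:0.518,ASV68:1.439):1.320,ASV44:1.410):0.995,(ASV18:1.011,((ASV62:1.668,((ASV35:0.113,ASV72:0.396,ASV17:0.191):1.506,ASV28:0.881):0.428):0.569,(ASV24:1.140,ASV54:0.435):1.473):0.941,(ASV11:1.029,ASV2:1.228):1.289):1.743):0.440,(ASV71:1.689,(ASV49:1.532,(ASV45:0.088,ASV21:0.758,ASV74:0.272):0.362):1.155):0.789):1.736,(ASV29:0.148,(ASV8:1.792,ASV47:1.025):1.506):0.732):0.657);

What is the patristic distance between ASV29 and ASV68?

6.810

The path runs ASV29 → … → MRCA → … → ASV68; the MRCA is the node subtending (((((ASV30,ASV68),ASV44),(ASV18,((ASV62,((ASV35,ASV72,ASV17),ASV28)),(ASV24,ASV54)),(ASV11,ASV2))),(ASV71,(ASV49,(ASV45,ASV21,ASV74)))),(ASV29,(ASV8,ASV47))).
Branch lengths along that path: 0.148 + 0.732 + 1.736 + 0.440 + 0.995 + 1.320 + 1.439 = 6.810.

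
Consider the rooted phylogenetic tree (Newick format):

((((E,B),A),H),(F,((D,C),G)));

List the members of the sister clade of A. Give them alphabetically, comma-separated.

B, E

A attaches to the tree at the node subtending ((E,B),A).
The other lineage descending from that same node — the sister group — is (E,B); its 2 tips in alphabetical order are the answer.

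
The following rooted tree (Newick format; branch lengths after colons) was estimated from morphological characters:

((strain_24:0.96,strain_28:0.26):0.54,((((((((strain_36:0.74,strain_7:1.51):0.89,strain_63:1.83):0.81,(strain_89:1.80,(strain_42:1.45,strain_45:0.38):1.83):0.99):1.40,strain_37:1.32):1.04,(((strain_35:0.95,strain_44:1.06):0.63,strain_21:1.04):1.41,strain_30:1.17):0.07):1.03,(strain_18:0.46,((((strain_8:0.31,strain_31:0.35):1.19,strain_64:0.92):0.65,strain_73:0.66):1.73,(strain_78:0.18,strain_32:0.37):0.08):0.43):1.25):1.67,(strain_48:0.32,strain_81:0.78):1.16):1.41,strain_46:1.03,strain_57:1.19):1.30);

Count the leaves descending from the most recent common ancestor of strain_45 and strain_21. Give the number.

The MRCA of strain_45 and strain_21 is the node subtending (((((strain_36,strain_7),strain_63),(strain_89,(strain_42,strain_45))),strain_37),(((strain_35,strain_44),strain_21),strain_30)).
That clade contains 11 terminal taxa: strain_21, strain_30, strain_35, strain_36, strain_37, strain_42, strain_44, strain_45, strain_63, strain_7, strain_89.

11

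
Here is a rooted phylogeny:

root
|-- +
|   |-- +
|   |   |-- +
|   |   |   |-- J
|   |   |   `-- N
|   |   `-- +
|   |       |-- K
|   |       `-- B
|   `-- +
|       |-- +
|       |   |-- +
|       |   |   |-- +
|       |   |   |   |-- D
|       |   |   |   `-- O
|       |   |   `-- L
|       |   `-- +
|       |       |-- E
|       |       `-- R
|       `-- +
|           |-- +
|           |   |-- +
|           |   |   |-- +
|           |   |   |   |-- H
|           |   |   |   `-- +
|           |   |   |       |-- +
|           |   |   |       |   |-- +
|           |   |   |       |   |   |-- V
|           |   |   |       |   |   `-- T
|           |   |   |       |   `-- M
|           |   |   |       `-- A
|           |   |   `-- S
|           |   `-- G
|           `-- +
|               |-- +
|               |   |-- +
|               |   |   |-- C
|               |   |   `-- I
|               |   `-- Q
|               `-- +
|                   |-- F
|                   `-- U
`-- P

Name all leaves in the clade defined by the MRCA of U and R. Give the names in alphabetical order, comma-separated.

A, C, D, E, F, G, H, I, L, M, O, Q, R, S, T, U, V

Tracing U: it sits inside (F,U).
Tracing R: it sits inside (E,R).
The smallest clade enclosing both is ((((D,O),L),(E,R)),((((H,(((V,T),M),A)),S),G),(((C,I),Q),(F,U)))); the answer is its 17 terminal taxa in alphabetical order.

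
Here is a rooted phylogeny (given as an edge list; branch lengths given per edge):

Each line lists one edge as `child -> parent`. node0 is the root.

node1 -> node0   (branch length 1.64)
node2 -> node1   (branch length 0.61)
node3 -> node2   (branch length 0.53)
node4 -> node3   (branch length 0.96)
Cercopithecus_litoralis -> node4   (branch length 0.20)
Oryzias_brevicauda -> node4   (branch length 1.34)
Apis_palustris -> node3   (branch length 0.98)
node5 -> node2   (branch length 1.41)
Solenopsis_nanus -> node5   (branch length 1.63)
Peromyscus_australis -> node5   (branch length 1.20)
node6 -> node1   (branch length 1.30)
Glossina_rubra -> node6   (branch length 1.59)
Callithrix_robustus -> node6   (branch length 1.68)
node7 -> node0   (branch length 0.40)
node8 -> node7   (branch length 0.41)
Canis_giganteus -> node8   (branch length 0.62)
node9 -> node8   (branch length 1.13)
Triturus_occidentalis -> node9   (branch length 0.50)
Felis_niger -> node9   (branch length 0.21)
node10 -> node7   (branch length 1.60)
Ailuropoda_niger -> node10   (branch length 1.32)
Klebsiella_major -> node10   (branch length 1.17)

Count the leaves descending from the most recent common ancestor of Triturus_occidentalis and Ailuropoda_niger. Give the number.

The MRCA of Triturus_occidentalis and Ailuropoda_niger is the node subtending ((Canis_giganteus,(Triturus_occidentalis,Felis_niger)),(Ailuropoda_niger,Klebsiella_major)).
That clade contains 5 terminal taxa: Ailuropoda_niger, Canis_giganteus, Felis_niger, Klebsiella_major, Triturus_occidentalis.

5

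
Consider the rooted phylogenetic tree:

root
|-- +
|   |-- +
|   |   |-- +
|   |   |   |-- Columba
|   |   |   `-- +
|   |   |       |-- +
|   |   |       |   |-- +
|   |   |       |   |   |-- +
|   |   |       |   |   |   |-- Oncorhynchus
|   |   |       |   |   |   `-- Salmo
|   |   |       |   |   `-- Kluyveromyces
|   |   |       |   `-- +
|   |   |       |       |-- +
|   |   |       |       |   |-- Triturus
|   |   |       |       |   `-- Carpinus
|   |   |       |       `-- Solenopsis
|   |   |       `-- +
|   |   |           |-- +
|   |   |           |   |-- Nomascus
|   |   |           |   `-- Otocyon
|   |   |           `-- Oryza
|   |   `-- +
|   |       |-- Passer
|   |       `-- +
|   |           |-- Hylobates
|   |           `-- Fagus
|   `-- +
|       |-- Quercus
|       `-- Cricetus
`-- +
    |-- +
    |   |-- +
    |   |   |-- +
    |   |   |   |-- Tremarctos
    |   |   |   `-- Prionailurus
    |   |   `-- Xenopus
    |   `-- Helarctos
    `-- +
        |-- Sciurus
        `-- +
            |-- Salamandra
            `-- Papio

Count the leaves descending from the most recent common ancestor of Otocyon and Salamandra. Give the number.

22

The MRCA of Otocyon and Salamandra is the root, so the clade is the entire tree.
That clade contains 22 terminal taxa: Carpinus, Columba, Cricetus, Fagus, Helarctos, Hylobates, Kluyveromyces, Nomascus, Oncorhynchus, Oryza, Otocyon, Papio, Passer, Prionailurus, Quercus, Salamandra, Salmo, Sciurus, Solenopsis, Tremarctos, Triturus, Xenopus.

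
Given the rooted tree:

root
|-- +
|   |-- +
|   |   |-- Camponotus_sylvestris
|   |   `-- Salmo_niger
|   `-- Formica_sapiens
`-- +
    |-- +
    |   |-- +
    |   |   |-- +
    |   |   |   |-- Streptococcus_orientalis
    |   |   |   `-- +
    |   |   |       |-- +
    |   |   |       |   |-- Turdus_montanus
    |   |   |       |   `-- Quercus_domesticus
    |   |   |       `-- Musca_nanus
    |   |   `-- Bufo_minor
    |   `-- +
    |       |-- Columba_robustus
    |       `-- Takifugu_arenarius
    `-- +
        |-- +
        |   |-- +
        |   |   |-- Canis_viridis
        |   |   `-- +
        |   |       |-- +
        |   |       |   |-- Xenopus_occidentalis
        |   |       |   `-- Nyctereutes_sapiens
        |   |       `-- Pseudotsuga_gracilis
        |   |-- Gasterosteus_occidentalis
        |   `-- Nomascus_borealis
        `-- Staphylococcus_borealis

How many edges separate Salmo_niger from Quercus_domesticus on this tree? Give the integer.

The MRCA of Salmo_niger and Quercus_domesticus is the root of the tree.
From Salmo_niger up to that node: 3 branches. From Quercus_domesticus up to the same node: 7 branches. Total: 3 + 7 = 10.

10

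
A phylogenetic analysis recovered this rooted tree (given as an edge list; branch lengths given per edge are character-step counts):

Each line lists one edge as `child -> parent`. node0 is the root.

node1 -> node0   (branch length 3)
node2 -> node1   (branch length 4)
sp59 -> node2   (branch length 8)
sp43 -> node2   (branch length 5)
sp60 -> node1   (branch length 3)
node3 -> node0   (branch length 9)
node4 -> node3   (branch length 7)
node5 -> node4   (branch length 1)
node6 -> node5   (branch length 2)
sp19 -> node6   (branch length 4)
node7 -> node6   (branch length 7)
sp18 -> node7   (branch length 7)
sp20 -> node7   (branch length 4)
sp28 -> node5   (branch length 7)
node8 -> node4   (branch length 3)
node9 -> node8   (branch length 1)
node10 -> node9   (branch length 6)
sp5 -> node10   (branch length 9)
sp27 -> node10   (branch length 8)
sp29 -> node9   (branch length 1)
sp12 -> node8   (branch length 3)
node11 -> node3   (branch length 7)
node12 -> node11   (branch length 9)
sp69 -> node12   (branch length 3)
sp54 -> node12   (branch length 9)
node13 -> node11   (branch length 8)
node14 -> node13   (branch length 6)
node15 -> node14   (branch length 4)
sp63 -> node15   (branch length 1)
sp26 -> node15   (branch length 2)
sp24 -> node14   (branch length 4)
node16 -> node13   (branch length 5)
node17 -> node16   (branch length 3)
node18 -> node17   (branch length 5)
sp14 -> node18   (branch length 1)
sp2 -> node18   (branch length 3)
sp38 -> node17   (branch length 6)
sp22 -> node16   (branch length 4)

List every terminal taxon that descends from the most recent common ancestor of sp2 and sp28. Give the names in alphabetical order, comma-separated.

Tracing sp2: it sits inside (sp14,sp2).
Tracing sp28: it sits inside ((sp19,(sp18,sp20)),sp28).
The smallest clade enclosing both is ((((sp19,(sp18,sp20)),sp28),(((sp5,sp27),sp29),sp12)),((sp69,sp54),(((sp63,sp26),sp24),(((sp14,sp2),sp38),sp22)))); the answer is its 17 terminal taxa in alphabetical order.

sp12, sp14, sp18, sp19, sp2, sp20, sp22, sp24, sp26, sp27, sp28, sp29, sp38, sp5, sp54, sp63, sp69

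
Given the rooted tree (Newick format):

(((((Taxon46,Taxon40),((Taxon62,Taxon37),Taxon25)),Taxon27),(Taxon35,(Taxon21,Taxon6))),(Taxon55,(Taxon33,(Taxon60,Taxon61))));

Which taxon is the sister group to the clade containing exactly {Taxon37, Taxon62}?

The clade containing exactly {Taxon37, Taxon62} attaches to the tree at the node subtending ((Taxon62,Taxon37),Taxon25).
The other lineage descending from that same node — the sister group — is the single tip Taxon25.

Taxon25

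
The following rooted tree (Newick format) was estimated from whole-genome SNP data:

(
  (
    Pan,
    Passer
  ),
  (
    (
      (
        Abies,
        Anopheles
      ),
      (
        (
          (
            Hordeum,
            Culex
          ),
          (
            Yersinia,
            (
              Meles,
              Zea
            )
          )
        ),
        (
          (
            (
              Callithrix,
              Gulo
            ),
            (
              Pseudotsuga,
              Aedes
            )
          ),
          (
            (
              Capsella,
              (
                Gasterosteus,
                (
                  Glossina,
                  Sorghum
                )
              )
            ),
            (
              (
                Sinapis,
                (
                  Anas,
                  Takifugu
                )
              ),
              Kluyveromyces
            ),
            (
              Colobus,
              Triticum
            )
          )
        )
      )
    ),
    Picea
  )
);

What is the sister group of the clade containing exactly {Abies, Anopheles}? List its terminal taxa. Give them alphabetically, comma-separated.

Aedes, Anas, Callithrix, Capsella, Colobus, Culex, Gasterosteus, Glossina, Gulo, Hordeum, Kluyveromyces, Meles, Pseudotsuga, Sinapis, Sorghum, Takifugu, Triticum, Yersinia, Zea

The clade containing exactly {Abies, Anopheles} attaches to the tree at the node subtending ((Abies,Anopheles),(((Hordeum,Culex),(Yersinia,(Meles,Zea))),(((Callithrix,Gulo),(Pseudotsuga,Aedes)),((Capsella,(Gasterosteus,(Glossina,Sorghum))),((Sinapis,(Anas,Takifugu)),Kluyveromyces),(Colobus,Triticum))))).
The other lineage descending from that same node — the sister group — is (((Hordeum,Culex),(Yersinia,(Meles,Zea))),(((Callithrix,Gulo),(Pseudotsuga,Aedes)),((Capsella,(Gasterosteus,(Glossina,Sorghum))),((Sinapis,(Anas,Takifugu)),Kluyveromyces),(Colobus,Triticum)))); its 19 tips in alphabetical order are the answer.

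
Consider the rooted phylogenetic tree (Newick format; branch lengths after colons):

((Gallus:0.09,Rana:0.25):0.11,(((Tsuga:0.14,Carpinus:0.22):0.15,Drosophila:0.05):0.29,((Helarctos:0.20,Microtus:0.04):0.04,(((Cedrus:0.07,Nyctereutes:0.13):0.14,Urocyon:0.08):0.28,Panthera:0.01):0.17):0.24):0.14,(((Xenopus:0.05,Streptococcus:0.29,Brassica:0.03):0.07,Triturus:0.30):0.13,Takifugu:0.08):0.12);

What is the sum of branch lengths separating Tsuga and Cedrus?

1.48

The path runs Tsuga → … → MRCA → … → Cedrus; the MRCA is the node subtending (((Tsuga,Carpinus),Drosophila),((Helarctos,Microtus),(((Cedrus,Nyctereutes),Urocyon),Panthera))).
Branch lengths along that path: 0.14 + 0.15 + 0.29 + 0.24 + 0.17 + 0.28 + 0.14 + 0.07 = 1.48.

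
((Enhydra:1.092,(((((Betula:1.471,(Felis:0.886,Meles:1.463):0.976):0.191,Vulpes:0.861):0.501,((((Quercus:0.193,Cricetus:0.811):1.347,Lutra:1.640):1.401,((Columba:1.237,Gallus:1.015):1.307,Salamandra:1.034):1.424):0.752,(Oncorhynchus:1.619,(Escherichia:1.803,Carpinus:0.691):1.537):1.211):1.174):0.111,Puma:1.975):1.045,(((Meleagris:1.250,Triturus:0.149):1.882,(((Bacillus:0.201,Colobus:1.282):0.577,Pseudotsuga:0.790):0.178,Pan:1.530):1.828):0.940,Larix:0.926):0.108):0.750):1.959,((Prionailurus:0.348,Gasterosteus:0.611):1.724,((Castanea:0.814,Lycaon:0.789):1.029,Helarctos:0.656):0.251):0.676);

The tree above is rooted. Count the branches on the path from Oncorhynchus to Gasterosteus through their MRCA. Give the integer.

The MRCA of Oncorhynchus and Gasterosteus is the root of the tree.
From Oncorhynchus up to that node: 7 branches. From Gasterosteus up to the same node: 3 branches. Total: 7 + 3 = 10.

10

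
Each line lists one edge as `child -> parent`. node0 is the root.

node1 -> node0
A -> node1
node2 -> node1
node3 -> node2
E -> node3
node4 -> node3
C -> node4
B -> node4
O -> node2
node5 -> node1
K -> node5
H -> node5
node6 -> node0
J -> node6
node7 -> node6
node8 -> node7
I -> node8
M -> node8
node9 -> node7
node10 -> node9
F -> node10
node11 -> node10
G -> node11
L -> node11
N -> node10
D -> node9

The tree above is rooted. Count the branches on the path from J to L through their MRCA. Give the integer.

6

The MRCA of J and L is the node subtending (J,((I,M),((F,(G,L),N),D))).
From J up to that node: 1 branch. From L up to the same node: 5 branches. Total: 1 + 5 = 6.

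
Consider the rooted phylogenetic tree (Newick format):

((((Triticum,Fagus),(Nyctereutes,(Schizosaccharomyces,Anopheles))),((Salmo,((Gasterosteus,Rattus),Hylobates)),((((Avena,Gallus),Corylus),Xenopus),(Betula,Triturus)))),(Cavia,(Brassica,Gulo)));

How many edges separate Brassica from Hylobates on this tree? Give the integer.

The MRCA of Brassica and Hylobates is the root of the tree.
From Brassica up to that node: 3 branches. From Hylobates up to the same node: 5 branches. Total: 3 + 5 = 8.

8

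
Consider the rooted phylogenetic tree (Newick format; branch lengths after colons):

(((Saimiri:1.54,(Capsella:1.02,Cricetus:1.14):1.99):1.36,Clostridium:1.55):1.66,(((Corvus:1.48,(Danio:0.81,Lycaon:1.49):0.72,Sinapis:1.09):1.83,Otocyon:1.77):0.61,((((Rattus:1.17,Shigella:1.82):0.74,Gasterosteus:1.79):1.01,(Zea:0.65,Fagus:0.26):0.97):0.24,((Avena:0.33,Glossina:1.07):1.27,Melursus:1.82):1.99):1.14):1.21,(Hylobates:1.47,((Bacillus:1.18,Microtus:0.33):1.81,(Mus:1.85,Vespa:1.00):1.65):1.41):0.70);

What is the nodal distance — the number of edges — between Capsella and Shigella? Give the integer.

10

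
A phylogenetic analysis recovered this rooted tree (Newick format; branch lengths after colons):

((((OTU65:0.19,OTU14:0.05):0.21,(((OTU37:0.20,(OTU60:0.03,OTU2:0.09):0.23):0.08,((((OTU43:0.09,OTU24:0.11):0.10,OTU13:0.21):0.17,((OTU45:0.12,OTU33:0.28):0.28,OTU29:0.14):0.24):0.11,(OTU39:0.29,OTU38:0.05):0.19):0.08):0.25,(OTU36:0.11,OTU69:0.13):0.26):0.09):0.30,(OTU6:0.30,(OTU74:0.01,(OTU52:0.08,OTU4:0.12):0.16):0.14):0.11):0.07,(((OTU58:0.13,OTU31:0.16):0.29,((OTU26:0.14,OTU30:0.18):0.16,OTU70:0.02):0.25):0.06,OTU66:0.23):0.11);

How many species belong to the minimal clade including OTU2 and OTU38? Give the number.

The MRCA of OTU2 and OTU38 is the node subtending ((OTU37,(OTU60,OTU2)),((((OTU43,OTU24),OTU13),((OTU45,OTU33),OTU29)),(OTU39,OTU38))).
That clade contains 11 terminal taxa: OTU13, OTU2, OTU24, OTU29, OTU33, OTU37, OTU38, OTU39, OTU43, OTU45, OTU60.

11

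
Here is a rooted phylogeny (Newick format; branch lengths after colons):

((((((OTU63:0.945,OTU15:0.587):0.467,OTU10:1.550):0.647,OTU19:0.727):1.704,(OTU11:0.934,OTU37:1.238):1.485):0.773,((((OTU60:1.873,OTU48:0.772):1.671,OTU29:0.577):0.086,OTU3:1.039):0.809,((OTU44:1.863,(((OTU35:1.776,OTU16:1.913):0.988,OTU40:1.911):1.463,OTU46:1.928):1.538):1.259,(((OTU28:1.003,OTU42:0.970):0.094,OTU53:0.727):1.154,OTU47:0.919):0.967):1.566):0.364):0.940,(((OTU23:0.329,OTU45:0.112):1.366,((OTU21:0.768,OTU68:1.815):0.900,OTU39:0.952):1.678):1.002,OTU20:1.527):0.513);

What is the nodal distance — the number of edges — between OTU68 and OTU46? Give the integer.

11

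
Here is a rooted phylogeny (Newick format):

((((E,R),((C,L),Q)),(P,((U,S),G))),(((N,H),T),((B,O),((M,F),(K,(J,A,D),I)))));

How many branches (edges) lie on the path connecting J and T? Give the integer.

The MRCA of J and T is the node subtending (((N,H),T),((B,O),((M,F),(K,(J,A,D),I)))).
From J up to that node: 5 branches. From T up to the same node: 2 branches. Total: 5 + 2 = 7.

7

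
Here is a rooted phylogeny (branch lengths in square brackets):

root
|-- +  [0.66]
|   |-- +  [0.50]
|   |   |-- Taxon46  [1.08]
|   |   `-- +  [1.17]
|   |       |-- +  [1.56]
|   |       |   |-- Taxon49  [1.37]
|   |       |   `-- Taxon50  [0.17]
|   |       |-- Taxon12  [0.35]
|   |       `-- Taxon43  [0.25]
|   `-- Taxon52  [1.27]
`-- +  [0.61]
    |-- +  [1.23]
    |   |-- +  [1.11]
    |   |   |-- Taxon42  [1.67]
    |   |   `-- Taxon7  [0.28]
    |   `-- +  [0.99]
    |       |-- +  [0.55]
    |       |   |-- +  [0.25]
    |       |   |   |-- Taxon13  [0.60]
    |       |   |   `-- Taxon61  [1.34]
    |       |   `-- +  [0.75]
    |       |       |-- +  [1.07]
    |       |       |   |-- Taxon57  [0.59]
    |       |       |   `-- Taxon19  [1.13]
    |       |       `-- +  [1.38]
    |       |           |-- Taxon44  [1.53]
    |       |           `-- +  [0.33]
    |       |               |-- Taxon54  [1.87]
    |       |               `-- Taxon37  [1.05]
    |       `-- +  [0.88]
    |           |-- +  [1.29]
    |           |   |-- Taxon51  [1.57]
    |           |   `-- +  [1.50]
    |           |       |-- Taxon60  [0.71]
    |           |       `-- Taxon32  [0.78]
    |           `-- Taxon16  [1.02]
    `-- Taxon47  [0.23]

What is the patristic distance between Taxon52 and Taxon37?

The path runs Taxon52 → … → MRCA → … → Taxon37; the MRCA is the root of the tree.
Branch lengths along that path: 1.27 + 0.66 + 0.61 + 1.23 + 0.99 + 0.55 + 0.75 + 1.38 + 0.33 + 1.05 = 8.82.

8.82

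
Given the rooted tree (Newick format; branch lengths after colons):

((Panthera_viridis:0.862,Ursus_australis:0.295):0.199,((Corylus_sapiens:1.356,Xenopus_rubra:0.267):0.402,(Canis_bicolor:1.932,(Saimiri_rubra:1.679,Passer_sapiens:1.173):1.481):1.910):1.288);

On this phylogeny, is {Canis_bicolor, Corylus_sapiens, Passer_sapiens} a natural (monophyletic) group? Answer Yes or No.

The MRCA of the listed taxa subtends ((Corylus_sapiens,Xenopus_rubra),(Canis_bicolor,(Saimiri_rubra,Passer_sapiens))).
That clade also contains Saimiri_rubra, Xenopus_rubra, which are not in the proposed group, so the group is not monophyletic.

No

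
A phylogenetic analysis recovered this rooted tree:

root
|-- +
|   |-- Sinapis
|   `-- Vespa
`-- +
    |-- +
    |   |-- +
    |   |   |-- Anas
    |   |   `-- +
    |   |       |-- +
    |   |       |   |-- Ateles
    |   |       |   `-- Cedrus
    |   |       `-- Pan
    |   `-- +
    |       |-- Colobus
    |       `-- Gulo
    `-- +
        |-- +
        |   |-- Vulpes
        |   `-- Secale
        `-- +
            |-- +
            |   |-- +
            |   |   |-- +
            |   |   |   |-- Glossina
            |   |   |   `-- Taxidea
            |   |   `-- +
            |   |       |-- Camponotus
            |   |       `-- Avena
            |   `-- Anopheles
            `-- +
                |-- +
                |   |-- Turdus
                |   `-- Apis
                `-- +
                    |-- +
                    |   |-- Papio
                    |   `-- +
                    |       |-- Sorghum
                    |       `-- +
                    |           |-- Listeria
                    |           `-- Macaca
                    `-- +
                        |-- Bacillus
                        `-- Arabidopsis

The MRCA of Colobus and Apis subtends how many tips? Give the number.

The MRCA of Colobus and Apis is the node subtending (((Anas,((Ateles,Cedrus),Pan)),(Colobus,Gulo)),((Vulpes,Secale),((((Glossina,Taxidea),(Camponotus,Avena)),Anopheles),((Turdus,Apis),((Papio,(Sorghum,(Listeria,Macaca))),(Bacillus,Arabidopsis)))))).
That clade contains 21 terminal taxa: Anas, Anopheles, Apis, Arabidopsis, Ateles, Avena, Bacillus, Camponotus, Cedrus, Colobus, Glossina, Gulo, Listeria, Macaca, Pan, Papio, Secale, Sorghum, Taxidea, Turdus, Vulpes.

21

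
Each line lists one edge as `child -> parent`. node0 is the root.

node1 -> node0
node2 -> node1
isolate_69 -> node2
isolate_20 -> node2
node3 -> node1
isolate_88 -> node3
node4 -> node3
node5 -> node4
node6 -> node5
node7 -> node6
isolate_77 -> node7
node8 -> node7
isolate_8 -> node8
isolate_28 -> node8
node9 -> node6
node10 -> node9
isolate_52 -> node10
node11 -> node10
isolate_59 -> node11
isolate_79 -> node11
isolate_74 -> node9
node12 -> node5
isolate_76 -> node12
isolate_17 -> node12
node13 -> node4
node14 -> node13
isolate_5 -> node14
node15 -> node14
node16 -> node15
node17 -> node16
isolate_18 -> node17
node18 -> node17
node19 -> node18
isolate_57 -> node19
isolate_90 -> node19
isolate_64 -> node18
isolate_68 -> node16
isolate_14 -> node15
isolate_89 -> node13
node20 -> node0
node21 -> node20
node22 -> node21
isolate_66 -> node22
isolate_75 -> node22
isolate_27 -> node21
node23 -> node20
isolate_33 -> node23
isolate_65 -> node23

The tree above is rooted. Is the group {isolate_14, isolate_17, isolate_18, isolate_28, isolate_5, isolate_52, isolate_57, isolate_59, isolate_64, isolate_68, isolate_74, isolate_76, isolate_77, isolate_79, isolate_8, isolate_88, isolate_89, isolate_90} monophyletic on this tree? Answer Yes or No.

Yes

The most recent common ancestor of these taxa subtends (isolate_88,((((isolate_77,(isolate_8,isolate_28)),((isolate_52,(isolate_59,isolate_79)),isolate_74)),(isolate_76,isolate_17)),((isolate_5,(((isolate_18,((isolate_57,isolate_90),isolate_64)),isolate_68),isolate_14)),isolate_89))).
That clade has exactly 18 tips — every listed taxon and nothing else — so the group is monophyletic.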